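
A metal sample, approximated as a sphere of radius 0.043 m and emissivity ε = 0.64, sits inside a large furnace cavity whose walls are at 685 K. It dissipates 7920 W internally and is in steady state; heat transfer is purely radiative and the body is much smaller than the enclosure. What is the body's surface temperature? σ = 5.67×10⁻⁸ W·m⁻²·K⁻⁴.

T ≈ 1760 K

For a small grey body in a large enclosure, net radiated power = εσA(T⁴ − T_w⁴).
Steady state: P = εσA(T⁴ − T_w⁴) with A = 4πr² = 0.02324 m².
T⁴ = P/(εσA) + T_w⁴ = 7920/(0.64·5.67×10⁻⁸·0.02324) + (685)⁴
    = 9.393×10¹² + 2.202×10¹¹ = 9.613×10¹² K⁴.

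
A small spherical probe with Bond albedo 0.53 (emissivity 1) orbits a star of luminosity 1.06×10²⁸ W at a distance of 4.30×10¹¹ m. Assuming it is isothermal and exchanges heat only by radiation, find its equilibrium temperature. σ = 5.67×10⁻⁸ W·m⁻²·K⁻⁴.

T ≈ 312 K

First find the stellar flux at distance d: S = L/(4πd²) = 1.06×10²⁸/(4π·(4.30×10¹¹)²) = 4562 W/m².
For an isothermal sphere, absorbed (1−a)S·πr² = emitted σ·4πr²·T⁴, so T⁴ = (1−a)S/(4σ).
T⁴ = 0.470·4562/(4·5.67×10⁻⁸) = 9.454×10⁹ K⁴.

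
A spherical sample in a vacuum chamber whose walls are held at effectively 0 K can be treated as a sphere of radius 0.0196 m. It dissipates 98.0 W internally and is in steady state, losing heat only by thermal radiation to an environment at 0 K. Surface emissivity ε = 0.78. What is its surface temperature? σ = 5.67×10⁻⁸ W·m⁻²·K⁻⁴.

Steady state: internal power = radiated power, P = εσA T⁴.
Radiating area A = 4πr² = 0.004827 m².
T⁴ = P/(εσA) = 98.0/(0.78·5.67×10⁻⁸·0.004827) = 4.590×10¹¹ K⁴.
T = (4.590×10¹¹)^(1/4).

T ≈ 823 K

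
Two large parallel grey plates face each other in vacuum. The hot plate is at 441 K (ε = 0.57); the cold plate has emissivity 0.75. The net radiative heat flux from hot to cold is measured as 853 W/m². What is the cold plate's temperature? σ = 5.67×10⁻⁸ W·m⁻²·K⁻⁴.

T₂ ≈ 283 K

q = σ(T₁⁴ − T₂⁴)/(1/ε₁ + 1/ε₂ − 1); denominator = 2.088.
T₂⁴ = T₁⁴ − q·(1/ε₁+1/ε₂−1)/σ = 3.782×10¹⁰ − 853·2.088/5.67×10⁻⁸
    = 6.415×10⁹ K⁴.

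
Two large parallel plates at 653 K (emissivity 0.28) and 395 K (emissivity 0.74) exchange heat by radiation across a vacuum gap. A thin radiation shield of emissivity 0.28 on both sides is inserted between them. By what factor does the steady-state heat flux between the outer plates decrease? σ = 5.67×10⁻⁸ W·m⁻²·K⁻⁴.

factor ≈ 2.57

Without shield: q₀ = σΔ(T⁴)/(1/ε₁+1/ε₂−1) with denominator 3.923.
With shield the two gaps are in series; the resistances add: (1/ε₁+1/ε_s−1)+(1/ε_s+1/ε₂−1) = 6.143+3.923 = 10.07.
Heat-flux ratio q₀/q = 10.07/3.923.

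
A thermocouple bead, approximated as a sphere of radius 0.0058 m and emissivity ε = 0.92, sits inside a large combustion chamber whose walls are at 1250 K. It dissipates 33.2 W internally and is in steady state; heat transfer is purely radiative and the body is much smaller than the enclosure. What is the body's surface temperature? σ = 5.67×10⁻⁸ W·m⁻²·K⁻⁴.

T ≈ 1410 K

For a small grey body in a large enclosure, net radiated power = εσA(T⁴ − T_w⁴).
Steady state: P = εσA(T⁴ − T_w⁴) with A = 4πr² = 4.227×10⁻⁴ m².
T⁴ = P/(εσA) + T_w⁴ = 33.2/(0.92·5.67×10⁻⁸·4.227×10⁻⁴) + (1250)⁴
    = 1.506×10¹² + 2.441×10¹² = 3.947×10¹² K⁴.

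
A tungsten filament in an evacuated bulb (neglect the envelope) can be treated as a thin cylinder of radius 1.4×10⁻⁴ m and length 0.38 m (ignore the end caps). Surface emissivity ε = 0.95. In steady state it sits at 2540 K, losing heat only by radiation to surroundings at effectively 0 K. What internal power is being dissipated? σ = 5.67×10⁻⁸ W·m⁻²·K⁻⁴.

Steady state: P = εσA T⁴.
A = 2πrL = 3.343×10⁻⁴ m²; T⁴ = (2540)⁴ = 4.162×10¹³ K⁴.
P = 0.95 × 5.67×10⁻⁸ × 3.343×10⁻⁴ × 4.162×10¹³.

P ≈ 749 W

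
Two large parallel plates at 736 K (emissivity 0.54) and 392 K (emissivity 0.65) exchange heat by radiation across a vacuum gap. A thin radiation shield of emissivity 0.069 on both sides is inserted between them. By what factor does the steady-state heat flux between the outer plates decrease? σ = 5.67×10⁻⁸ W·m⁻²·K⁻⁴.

Without shield: q₀ = σΔ(T⁴)/(1/ε₁+1/ε₂−1) with denominator 2.390.
With shield the two gaps are in series; the resistances add: (1/ε₁+1/ε_s−1)+(1/ε_s+1/ε₂−1) = 15.34+15.03 = 30.38.
Heat-flux ratio q₀/q = 30.38/2.390.

factor ≈ 12.7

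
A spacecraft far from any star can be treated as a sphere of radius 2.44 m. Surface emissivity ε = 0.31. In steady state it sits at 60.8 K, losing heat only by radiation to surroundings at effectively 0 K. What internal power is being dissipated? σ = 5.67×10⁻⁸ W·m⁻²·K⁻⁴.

P ≈ 18.0 W

Steady state: P = εσA T⁴.
A = 4πr² = 74.82 m²; T⁴ = (60.8)⁴ = 1.367×10⁷ K⁴.
P = 0.31 × 5.67×10⁻⁸ × 74.82 × 1.367×10⁷.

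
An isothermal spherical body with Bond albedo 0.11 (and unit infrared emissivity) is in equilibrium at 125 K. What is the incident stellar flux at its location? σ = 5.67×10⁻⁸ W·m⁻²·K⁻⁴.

S ≈ 62.2 W/m²

(1−a)S·πr² = σ·4πr²·T⁴ ⇒ S = 4σT⁴/(1−a).
S = 4·5.67×10⁻⁸·2.441×10⁸/0.890.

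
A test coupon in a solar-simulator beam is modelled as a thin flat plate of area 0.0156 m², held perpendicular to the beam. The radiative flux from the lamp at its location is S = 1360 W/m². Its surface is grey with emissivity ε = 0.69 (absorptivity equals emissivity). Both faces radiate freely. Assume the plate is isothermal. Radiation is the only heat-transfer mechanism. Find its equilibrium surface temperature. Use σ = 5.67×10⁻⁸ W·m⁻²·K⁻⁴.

At equilibrium, absorbed power = emitted power.
Absorbing cross-section = A = 0.01560 m²; emitting surface = 2A = 0.03120 m² (ratio 2).
εS·A_cross = εσ·A_surf·T⁴  ⇒  T⁴ = S/(2σ)   (ε cancels).
T⁴ = 1360/(2·5.67×10⁻⁸) = 1.199×10¹⁰ K⁴.
T = (1.199×10¹⁰)^(1/4).

T ≈ 331 K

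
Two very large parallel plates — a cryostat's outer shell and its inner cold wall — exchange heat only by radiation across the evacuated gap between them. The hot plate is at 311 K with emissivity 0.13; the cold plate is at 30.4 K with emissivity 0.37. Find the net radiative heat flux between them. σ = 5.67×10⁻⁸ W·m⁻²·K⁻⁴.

For two infinite grey parallel plates, q = σ(T₁⁴ − T₂⁴)/(1/ε₁ + 1/ε₂ − 1).
T₁⁴ − T₂⁴ = 9.355×10⁹ − 8.541×10⁵ = 9.354×10⁹ K⁴.
1/ε₁ + 1/ε₂ − 1 = 7.692 + 2.703 − 1 = 9.395.
q = 5.67×10⁻⁸ × 9.354×10⁹ / 9.395.

q ≈ 56.5 W/m²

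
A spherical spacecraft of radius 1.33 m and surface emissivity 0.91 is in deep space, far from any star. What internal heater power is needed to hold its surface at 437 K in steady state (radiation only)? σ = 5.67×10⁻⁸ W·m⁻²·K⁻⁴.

P = εσ·4πr²·T⁴.
4πr² = 22.23 m²; T⁴ = 3.647×10¹⁰ K⁴.
P = 0.91·5.67×10⁻⁸·22.23·3.647×10¹⁰.

P ≈ 41800 W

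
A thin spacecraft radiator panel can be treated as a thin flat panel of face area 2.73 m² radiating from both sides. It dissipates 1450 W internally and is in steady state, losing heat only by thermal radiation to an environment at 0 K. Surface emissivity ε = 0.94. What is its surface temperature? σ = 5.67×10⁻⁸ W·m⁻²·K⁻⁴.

T ≈ 266 K

Steady state: internal power = radiated power, P = εσA T⁴.
Radiating area A = 2·2.73 = 5.460 m².
T⁴ = P/(εσA) = 1450/(0.94·5.67×10⁻⁸·5.460) = 4.983×10⁹ K⁴.
T = (4.983×10⁹)^(1/4).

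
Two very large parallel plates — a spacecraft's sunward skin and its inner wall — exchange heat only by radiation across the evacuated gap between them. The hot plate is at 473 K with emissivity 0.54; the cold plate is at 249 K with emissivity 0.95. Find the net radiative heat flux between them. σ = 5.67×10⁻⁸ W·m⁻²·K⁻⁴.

For two infinite grey parallel plates, q = σ(T₁⁴ − T₂⁴)/(1/ε₁ + 1/ε₂ − 1).
T₁⁴ − T₂⁴ = 5.005×10¹⁰ − 3.844×10⁹ = 4.621×10¹⁰ K⁴.
1/ε₁ + 1/ε₂ − 1 = 1.852 + 1.053 − 1 = 1.904.
q = 5.67×10⁻⁸ × 4.621×10¹⁰ / 1.904.

q ≈ 1380 W/m²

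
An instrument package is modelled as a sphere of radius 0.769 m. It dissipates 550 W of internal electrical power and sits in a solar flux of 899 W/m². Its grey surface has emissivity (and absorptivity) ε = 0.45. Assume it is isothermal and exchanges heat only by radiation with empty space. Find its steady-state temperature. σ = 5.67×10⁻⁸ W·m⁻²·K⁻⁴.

T ≈ 288 K

At steady state, absorbed solar power + internal power = radiated power.
Absorbed: α·S·A_cross = 0.45·899·1.858 = 751.6 W (cross-section πr²).
Total input = 751.6 + 550 = 1302 W.
Radiated: εσ·A_surf·T⁴ with A_surf = 4πr² = 7.431 m².
T⁴ = 1302/(0.45·5.67×10⁻⁸·7.431) = 6.865×10⁹ K⁴.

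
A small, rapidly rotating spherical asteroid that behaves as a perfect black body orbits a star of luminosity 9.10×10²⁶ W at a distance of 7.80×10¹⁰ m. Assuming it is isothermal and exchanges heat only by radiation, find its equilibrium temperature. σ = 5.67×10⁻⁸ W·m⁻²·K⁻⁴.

T ≈ 479 K

First find the stellar flux at distance d: S = L/(4πd²) = 9.10×10²⁶/(4π·(7.80×10¹⁰)²) = 11900 W/m².
For an isothermal sphere, absorbed (1−a)S·πr² = emitted σ·4πr²·T⁴, so T⁴ = (1−a)S/(4σ).
T⁴ = 1.00·11900/(4·5.67×10⁻⁸) = 5.248×10¹⁰ K⁴.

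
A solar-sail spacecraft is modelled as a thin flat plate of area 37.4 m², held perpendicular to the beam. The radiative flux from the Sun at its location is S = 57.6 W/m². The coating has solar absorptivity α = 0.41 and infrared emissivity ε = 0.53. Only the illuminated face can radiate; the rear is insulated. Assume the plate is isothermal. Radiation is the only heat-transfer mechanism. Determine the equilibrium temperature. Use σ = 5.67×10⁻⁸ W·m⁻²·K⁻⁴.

At equilibrium, absorbed power = emitted power.
Absorbing cross-section = A = 37.40 m²; emitting surface = A = 37.40 m² (ratio 1).
αS·A_cross = εσ·A_surf·T⁴  ⇒  T⁴ = αS/(ε·1σ).
T⁴ = 0.410·57.6/(0.53·1·5.67×10⁻⁸) = 7.859×10⁸ K⁴.
T = (7.859×10⁸)^(1/4).

T ≈ 167 K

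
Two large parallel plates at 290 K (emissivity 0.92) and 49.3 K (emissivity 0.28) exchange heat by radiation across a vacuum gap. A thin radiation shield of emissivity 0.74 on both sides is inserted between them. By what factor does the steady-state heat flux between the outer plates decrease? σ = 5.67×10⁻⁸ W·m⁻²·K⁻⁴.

factor ≈ 1.47

Without shield: q₀ = σΔ(T⁴)/(1/ε₁+1/ε₂−1) with denominator 3.658.
With shield the two gaps are in series; the resistances add: (1/ε₁+1/ε_s−1)+(1/ε_s+1/ε₂−1) = 1.438+3.923 = 5.361.
Heat-flux ratio q₀/q = 5.361/3.658.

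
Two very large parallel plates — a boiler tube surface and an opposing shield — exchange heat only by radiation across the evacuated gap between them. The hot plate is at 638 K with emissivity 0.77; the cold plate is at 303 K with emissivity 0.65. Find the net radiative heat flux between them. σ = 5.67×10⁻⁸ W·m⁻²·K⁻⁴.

q ≈ 4850 W/m²

For two infinite grey parallel plates, q = σ(T₁⁴ − T₂⁴)/(1/ε₁ + 1/ε₂ − 1).
T₁⁴ − T₂⁴ = 1.657×10¹¹ − 8.429×10⁹ = 1.573×10¹¹ K⁴.
1/ε₁ + 1/ε₂ − 1 = 1.299 + 1.538 − 1 = 1.837.
q = 5.67×10⁻⁸ × 1.573×10¹¹ / 1.837.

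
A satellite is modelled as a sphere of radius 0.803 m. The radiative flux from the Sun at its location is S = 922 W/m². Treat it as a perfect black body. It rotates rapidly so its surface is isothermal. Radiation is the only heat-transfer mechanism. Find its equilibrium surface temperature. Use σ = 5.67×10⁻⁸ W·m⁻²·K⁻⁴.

T ≈ 253 K

At equilibrium, absorbed power = emitted power.
Absorbing cross-section = πr² = 2.026 m²; emitting surface = 4πr² = 8.103 m² (ratio 4).
S·A_cross = εσ·A_surf·T⁴  ⇒  T⁴ = S/(4σ).
T⁴ = 1.00·922/(4·5.67×10⁻⁸) = 4.065×10⁹ K⁴.
T = (4.065×10⁹)^(1/4).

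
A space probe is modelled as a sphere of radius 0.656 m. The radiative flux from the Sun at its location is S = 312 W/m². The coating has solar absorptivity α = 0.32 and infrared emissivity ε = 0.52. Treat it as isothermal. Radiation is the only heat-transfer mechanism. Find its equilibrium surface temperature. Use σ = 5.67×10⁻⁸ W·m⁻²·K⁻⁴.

At equilibrium, absorbed power = emitted power.
Absorbing cross-section = πr² = 1.352 m²; emitting surface = 4πr² = 5.408 m² (ratio 4).
αS·A_cross = εσ·A_surf·T⁴  ⇒  T⁴ = αS/(ε·4σ).
T⁴ = 0.320·312/(0.52·4·5.67×10⁻⁸) = 8.466×10⁸ K⁴.
T = (8.466×10⁸)^(1/4).

T ≈ 171 K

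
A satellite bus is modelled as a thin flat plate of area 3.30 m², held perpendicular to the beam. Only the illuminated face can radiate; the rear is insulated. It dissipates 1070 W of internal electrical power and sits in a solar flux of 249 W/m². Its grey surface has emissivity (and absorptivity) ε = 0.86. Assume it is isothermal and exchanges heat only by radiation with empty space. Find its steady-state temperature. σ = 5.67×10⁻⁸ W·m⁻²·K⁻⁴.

T ≈ 324 K

At steady state, absorbed solar power + internal power = radiated power.
Absorbed: α·S·A_cross = 0.86·249·3.300 = 706.7 W (cross-section A).
Total input = 706.7 + 1070 = 1777 W.
Radiated: εσ·A_surf·T⁴ with A_surf = A = 3.300 m².
T⁴ = 1777/(0.86·5.67×10⁻⁸·3.300) = 1.104×10¹⁰ K⁴.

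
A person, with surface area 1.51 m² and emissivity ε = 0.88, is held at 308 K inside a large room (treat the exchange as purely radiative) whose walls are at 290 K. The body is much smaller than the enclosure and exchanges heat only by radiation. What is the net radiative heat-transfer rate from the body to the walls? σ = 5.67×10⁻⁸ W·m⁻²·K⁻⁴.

For a small grey body in a large enclosure: P_net = εσA(T_body⁴ − T_wall⁴).
A = 1.51 m²; T_body⁴ − T_wall⁴ = 8.999×10⁹ − 7.073×10⁹ = 1.926×10⁹ K⁴.
|P_net| = 0.88·5.67×10⁻⁸·1.510·1.926×10⁹.

P_net ≈ 145 W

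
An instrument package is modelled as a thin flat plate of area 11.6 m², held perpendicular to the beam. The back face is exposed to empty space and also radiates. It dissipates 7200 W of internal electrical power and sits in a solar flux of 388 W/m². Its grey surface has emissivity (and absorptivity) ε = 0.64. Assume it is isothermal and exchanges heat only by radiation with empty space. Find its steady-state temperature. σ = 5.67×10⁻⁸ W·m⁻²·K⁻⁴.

At steady state, absorbed solar power + internal power = radiated power.
Absorbed: α·S·A_cross = 0.64·388·11.60 = 2881 W (cross-section A).
Total input = 2881 + 7200 = 10080 W.
Radiated: εσ·A_surf·T⁴ with A_surf = 2A = 23.20 m².
T⁴ = 10080/(0.64·5.67×10⁻⁸·23.20) = 1.197×10¹⁰ K⁴.

T ≈ 331 K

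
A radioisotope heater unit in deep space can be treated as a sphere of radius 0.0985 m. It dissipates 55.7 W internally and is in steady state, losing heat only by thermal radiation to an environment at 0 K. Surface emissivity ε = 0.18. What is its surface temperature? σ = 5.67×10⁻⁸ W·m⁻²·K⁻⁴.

Steady state: internal power = radiated power, P = εσA T⁴.
Radiating area A = 4πr² = 0.1219 m².
T⁴ = P/(εσA) = 55.7/(0.18·5.67×10⁻⁸·0.1219) = 4.476×10¹⁰ K⁴.
T = (4.476×10¹⁰)^(1/4).

T ≈ 460 K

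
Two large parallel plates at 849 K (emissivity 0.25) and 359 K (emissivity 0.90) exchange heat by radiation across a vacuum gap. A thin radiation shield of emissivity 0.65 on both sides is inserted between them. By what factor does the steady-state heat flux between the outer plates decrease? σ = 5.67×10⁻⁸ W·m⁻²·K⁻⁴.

Without shield: q₀ = σΔ(T⁴)/(1/ε₁+1/ε₂−1) with denominator 4.111.
With shield the two gaps are in series; the resistances add: (1/ε₁+1/ε_s−1)+(1/ε_s+1/ε₂−1) = 4.538+1.650 = 6.188.
Heat-flux ratio q₀/q = 6.188/4.111.

factor ≈ 1.51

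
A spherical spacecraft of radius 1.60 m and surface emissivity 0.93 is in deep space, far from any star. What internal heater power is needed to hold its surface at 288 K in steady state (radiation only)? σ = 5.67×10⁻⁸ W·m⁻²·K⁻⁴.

P = εσ·4πr²·T⁴.
4πr² = 32.17 m²; T⁴ = 6.880×10⁹ K⁴.
P = 0.93·5.67×10⁻⁸·32.17·6.880×10⁹.

P ≈ 11700 W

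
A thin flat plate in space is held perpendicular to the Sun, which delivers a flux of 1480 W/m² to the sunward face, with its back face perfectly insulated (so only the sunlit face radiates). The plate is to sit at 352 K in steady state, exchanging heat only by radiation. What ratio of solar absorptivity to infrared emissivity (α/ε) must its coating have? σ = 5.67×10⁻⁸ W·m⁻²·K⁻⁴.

Balance: αS·A = εσ·1A·T⁴ ⇒ α/ε = σT⁴/S.
α/ε = 5.67×10⁻⁸·(352)⁴/1480 = 5.67×10⁻⁸·1.535×10¹⁰/1480.

α/ε ≈ 0.588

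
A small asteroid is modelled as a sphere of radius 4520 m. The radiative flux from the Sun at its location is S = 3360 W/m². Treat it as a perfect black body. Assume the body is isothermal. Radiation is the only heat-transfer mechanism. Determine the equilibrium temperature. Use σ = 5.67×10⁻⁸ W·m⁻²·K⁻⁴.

At equilibrium, absorbed power = emitted power.
Absorbing cross-section = πr² = 6.418×10⁷ m²; emitting surface = 4πr² = 2.567×10⁸ m² (ratio 4).
S·A_cross = εσ·A_surf·T⁴  ⇒  T⁴ = S/(4σ).
T⁴ = 1.00·3360/(4·5.67×10⁻⁸) = 1.481×10¹⁰ K⁴.
T = (1.481×10¹⁰)^(1/4).

T ≈ 349 K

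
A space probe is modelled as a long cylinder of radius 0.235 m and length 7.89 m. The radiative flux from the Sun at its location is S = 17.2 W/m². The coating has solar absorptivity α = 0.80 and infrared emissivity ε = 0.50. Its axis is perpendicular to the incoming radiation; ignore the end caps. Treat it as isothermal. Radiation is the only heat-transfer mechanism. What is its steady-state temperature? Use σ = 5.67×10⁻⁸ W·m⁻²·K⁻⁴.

T ≈ 111 K

At equilibrium, absorbed power = emitted power.
Absorbing cross-section = 2rL = 3.708 m²; emitting surface = 2πrL = 11.65 m² (ratio π).
αS·A_cross = εσ·A_surf·T⁴  ⇒  T⁴ = αS/(ε·πσ).
T⁴ = 0.800·17.2/(0.50·π·5.67×10⁻⁸) = 1.545×10⁸ K⁴.
T = (1.545×10⁸)^(1/4).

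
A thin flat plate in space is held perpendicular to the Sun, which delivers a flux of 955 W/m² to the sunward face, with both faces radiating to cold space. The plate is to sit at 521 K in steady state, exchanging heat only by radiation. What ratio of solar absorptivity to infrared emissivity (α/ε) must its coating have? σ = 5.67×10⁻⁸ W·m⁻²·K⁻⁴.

α/ε ≈ 8.75

Balance: αS·A = εσ·2A·T⁴ ⇒ α/ε = 2σT⁴/S.
α/ε = 2·5.67×10⁻⁸·(521)⁴/955 = 2·5.67×10⁻⁸·7.368×10¹⁰/955.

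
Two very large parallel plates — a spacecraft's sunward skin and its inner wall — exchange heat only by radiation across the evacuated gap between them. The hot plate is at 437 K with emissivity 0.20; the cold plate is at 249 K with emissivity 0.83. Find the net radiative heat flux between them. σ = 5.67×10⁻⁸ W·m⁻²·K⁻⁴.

For two infinite grey parallel plates, q = σ(T₁⁴ − T₂⁴)/(1/ε₁ + 1/ε₂ − 1).
T₁⁴ − T₂⁴ = 3.647×10¹⁰ − 3.844×10⁹ = 3.263×10¹⁰ K⁴.
1/ε₁ + 1/ε₂ − 1 = 5.000 + 1.205 − 1 = 5.205.
q = 5.67×10⁻⁸ × 3.263×10¹⁰ / 5.205.

q ≈ 355 W/m²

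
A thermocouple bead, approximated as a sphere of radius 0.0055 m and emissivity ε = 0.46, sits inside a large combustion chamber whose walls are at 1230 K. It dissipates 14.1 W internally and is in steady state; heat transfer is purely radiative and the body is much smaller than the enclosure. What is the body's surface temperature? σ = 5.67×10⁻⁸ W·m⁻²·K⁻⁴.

For a small grey body in a large enclosure, net radiated power = εσA(T⁴ − T_w⁴).
Steady state: P = εσA(T⁴ − T_w⁴) with A = 4πr² = 3.801×10⁻⁴ m².
T⁴ = P/(εσA) + T_w⁴ = 14.1/(0.46·5.67×10⁻⁸·3.801×10⁻⁴) + (1230)⁴
    = 1.422×10¹² + 2.289×10¹² = 3.711×10¹² K⁴.

T ≈ 1390 K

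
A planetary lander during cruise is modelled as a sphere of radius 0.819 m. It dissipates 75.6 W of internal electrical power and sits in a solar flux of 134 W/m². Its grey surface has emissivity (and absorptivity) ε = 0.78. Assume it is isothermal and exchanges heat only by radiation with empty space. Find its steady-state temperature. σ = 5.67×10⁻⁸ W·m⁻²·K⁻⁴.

T ≈ 168 K

At steady state, absorbed solar power + internal power = radiated power.
Absorbed: α·S·A_cross = 0.78·134·2.107 = 220.3 W (cross-section πr²).
Total input = 220.3 + 75.6 = 295.9 W.
Radiated: εσ·A_surf·T⁴ with A_surf = 4πr² = 8.429 m².
T⁴ = 295.9/(0.78·5.67×10⁻⁸·8.429) = 7.936×10⁸ K⁴.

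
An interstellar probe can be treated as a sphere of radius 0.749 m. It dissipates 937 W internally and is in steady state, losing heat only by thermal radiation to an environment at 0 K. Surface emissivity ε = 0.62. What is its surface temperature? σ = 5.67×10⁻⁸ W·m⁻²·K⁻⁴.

Steady state: internal power = radiated power, P = εσA T⁴.
Radiating area A = 4πr² = 7.050 m².
T⁴ = P/(εσA) = 937/(0.62·5.67×10⁻⁸·7.050) = 3.781×10⁹ K⁴.
T = (3.781×10⁹)^(1/4).

T ≈ 248 K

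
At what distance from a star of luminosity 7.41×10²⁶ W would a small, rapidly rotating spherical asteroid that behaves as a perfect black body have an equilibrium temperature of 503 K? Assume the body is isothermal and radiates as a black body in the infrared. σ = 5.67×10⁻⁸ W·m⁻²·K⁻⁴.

d ≈ 6.37×10¹⁰ m

For an isothermal black-emitting sphere, (1−a)S·πr² = σ·4πr²·T⁴ ⇒ S = 4σT⁴/(1−a).
S = 4·5.67×10⁻⁸·(503)⁴/1.00 = 14520 W/m².
Flux falls as S = L/(4πd²), so d = √(L/(4πS)) = √(7.41×10²⁶/(4π·14520)).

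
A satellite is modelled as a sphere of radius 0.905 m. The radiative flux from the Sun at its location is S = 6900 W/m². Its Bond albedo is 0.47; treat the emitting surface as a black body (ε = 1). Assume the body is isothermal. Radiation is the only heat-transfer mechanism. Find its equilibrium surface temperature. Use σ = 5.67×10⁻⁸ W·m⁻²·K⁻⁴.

At equilibrium, absorbed power = emitted power.
Absorbing cross-section = πr² = 2.573 m²; emitting surface = 4πr² = 10.29 m² (ratio 4).
(1−a)S·A_cross = εσ·A_surf·T⁴  ⇒  T⁴ = (1−a)S/(4σ).
T⁴ = 0.530·6900/(4·5.67×10⁻⁸) = 1.612×10¹⁰ K⁴.
T = (1.612×10¹⁰)^(1/4).

T ≈ 356 K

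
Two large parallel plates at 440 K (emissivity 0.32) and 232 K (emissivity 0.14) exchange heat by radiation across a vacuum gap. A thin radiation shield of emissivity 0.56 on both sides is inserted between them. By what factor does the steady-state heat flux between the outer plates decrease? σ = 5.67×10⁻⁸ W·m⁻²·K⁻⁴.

Without shield: q₀ = σΔ(T⁴)/(1/ε₁+1/ε₂−1) with denominator 9.268.
With shield the two gaps are in series; the resistances add: (1/ε₁+1/ε_s−1)+(1/ε_s+1/ε₂−1) = 3.911+7.929 = 11.84.
Heat-flux ratio q₀/q = 11.84/9.268.

factor ≈ 1.28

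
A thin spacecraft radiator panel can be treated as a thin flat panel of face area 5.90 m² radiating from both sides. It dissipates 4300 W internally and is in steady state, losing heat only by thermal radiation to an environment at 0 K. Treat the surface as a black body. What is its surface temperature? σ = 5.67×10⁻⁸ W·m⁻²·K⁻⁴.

T ≈ 283 K

Steady state: internal power = radiated power, P = εσA T⁴.
Radiating area A = 2·5.90 = 11.80 m².
T⁴ = P/(εσA) = 4300/(1.0·5.67×10⁻⁸·11.80) = 6.427×10⁹ K⁴.
T = (6.427×10⁹)^(1/4).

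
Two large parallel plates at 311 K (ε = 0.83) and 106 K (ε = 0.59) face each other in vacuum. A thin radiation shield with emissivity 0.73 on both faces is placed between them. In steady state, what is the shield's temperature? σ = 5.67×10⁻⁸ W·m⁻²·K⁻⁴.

In steady state the net flux on the hot side equals that on the cold side.
σ(T₁⁴−T_s⁴)/D₁ = σ(T_s⁴−T₂⁴)/D₂, with D₁ = 1/ε₁+1/ε_s−1 = 1.575, D₂ = 1/ε_s+1/ε₂−1 = 2.065.
Solve for T_s⁴: T_s⁴ = (D₂·T₁⁴ + D₁·T₂⁴)/(D₁+D₂) = 5.362×10⁹ K⁴.

T_s ≈ 271 K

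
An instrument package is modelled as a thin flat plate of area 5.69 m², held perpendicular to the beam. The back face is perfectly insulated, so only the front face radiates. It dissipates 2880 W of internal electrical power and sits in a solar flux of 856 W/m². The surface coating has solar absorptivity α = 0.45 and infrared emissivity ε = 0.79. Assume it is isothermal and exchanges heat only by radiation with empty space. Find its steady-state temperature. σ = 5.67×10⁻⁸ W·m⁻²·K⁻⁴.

At steady state, absorbed solar power + internal power = radiated power.
Absorbed: α·S·A_cross = 0.45·856·5.690 = 2192 W (cross-section A).
Total input = 2192 + 2880 = 5072 W.
Radiated: εσ·A_surf·T⁴ with A_surf = A = 5.690 m².
T⁴ = 5072/(0.79·5.67×10⁻⁸·5.690) = 1.990×10¹⁰ K⁴.

T ≈ 376 K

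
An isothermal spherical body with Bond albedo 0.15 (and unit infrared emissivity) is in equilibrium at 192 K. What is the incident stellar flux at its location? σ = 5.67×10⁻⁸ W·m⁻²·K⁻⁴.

(1−a)S·πr² = σ·4πr²·T⁴ ⇒ S = 4σT⁴/(1−a).
S = 4·5.67×10⁻⁸·1.359×10⁹/0.850.

S ≈ 363 W/m²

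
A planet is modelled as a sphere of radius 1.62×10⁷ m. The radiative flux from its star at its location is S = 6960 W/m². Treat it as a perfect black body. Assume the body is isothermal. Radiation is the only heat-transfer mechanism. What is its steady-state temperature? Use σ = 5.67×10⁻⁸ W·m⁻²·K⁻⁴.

T ≈ 419 K

At equilibrium, absorbed power = emitted power.
Absorbing cross-section = πr² = 8.245×10¹⁴ m²; emitting surface = 4πr² = 3.298×10¹⁵ m² (ratio 4).
S·A_cross = εσ·A_surf·T⁴  ⇒  T⁴ = S/(4σ).
T⁴ = 1.00·6960/(4·5.67×10⁻⁸) = 3.069×10¹⁰ K⁴.
T = (3.069×10¹⁰)^(1/4).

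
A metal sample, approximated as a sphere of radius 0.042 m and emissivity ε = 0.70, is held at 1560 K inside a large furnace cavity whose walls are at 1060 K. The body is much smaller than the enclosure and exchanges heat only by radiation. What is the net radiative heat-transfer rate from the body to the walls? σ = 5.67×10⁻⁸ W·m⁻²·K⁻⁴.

For a small grey body in a large enclosure: P_net = εσA(T_body⁴ − T_wall⁴).
A = 4πr² = 0.02217 m²; T_body⁴ − T_wall⁴ = 5.922×10¹² − 1.262×10¹² = 4.660×10¹² K⁴.
|P_net| = 0.70·5.67×10⁻⁸·0.02217·4.660×10¹².

P_net ≈ 4100 W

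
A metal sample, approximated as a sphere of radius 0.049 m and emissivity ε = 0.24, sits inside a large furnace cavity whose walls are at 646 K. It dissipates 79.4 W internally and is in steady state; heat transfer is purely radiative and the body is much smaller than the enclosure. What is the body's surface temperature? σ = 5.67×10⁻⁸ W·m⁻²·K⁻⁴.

T ≈ 779 K

For a small grey body in a large enclosure, net radiated power = εσA(T⁴ − T_w⁴).
Steady state: P = εσA(T⁴ − T_w⁴) with A = 4πr² = 0.03017 m².
T⁴ = P/(εσA) + T_w⁴ = 79.4/(0.24·5.67×10⁻⁸·0.03017) + (646)⁴
    = 1.934×10¹¹ + 1.742×10¹¹ = 3.675×10¹¹ K⁴.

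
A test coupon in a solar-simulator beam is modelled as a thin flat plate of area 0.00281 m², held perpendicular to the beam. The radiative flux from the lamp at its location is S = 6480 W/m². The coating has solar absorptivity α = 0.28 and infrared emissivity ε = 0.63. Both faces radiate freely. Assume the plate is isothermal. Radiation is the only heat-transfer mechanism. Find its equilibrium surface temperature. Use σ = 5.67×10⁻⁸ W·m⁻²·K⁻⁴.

At equilibrium, absorbed power = emitted power.
Absorbing cross-section = A = 0.002810 m²; emitting surface = 2A = 0.005620 m² (ratio 2).
αS·A_cross = εσ·A_surf·T⁴  ⇒  T⁴ = αS/(ε·2σ).
T⁴ = 0.280·6480/(0.63·2·5.67×10⁻⁸) = 2.540×10¹⁰ K⁴.
T = (2.540×10¹⁰)^(1/4).

T ≈ 399 K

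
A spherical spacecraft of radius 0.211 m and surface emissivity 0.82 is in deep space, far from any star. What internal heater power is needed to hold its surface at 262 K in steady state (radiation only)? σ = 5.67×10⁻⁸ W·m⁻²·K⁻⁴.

P ≈ 123 W

P = εσ·4πr²·T⁴.
4πr² = 0.5595 m²; T⁴ = 4.712×10⁹ K⁴.
P = 0.82·5.67×10⁻⁸·0.5595·4.712×10⁹.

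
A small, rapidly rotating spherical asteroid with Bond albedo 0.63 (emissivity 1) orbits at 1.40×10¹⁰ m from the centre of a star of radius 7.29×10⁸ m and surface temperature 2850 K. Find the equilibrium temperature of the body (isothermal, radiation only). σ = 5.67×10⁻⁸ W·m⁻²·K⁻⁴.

The star's surface emits σT_*⁴; at distance d the flux is S = σT_*⁴(R_*/d)².
S = 5.67×10⁻⁸·(2850)⁴·(7.29×10⁸/1.40×10¹⁰)² = 10140 W/m².
For an isothermal sphere T⁴ = (1−a)S/(4σ) = 1.655×10¹⁰ K⁴.

T ≈ 359 K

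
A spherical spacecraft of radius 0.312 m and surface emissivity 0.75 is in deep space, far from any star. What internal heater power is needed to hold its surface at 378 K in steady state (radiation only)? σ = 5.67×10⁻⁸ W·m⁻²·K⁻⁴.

P ≈ 1060 W

P = εσ·4πr²·T⁴.
4πr² = 1.223 m²; T⁴ = 2.042×10¹⁰ K⁴.
P = 0.75·5.67×10⁻⁸·1.223·2.042×10¹⁰.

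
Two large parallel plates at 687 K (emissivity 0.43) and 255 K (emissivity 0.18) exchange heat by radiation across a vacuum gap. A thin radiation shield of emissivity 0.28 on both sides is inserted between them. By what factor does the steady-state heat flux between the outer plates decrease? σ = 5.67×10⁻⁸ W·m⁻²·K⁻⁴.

Without shield: q₀ = σΔ(T⁴)/(1/ε₁+1/ε₂−1) with denominator 6.881.
With shield the two gaps are in series; the resistances add: (1/ε₁+1/ε_s−1)+(1/ε_s+1/ε₂−1) = 4.897+8.127 = 13.02.
Heat-flux ratio q₀/q = 13.02/6.881.

factor ≈ 1.89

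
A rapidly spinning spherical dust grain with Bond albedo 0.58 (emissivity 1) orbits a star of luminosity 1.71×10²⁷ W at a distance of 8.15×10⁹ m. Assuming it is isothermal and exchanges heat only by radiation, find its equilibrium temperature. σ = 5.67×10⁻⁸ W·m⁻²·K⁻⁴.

T ≈ 1400 K

First find the stellar flux at distance d: S = L/(4πd²) = 1.71×10²⁷/(4π·(8.15×10⁹)²) = 2.049×10⁶ W/m².
For an isothermal sphere, absorbed (1−a)S·πr² = emitted σ·4πr²·T⁴, so T⁴ = (1−a)S/(4σ).
T⁴ = 0.420·2.049×10⁶/(4·5.67×10⁻⁸) = 3.794×10¹² K⁴.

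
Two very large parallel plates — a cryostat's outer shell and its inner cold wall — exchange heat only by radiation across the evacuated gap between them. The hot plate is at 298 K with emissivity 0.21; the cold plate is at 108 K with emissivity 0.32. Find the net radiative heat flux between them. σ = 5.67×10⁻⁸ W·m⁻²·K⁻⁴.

q ≈ 63.8 W/m²

For two infinite grey parallel plates, q = σ(T₁⁴ − T₂⁴)/(1/ε₁ + 1/ε₂ − 1).
T₁⁴ − T₂⁴ = 7.886×10⁹ − 1.360×10⁸ = 7.750×10⁹ K⁴.
1/ε₁ + 1/ε₂ − 1 = 4.762 + 3.125 − 1 = 6.887.
q = 5.67×10⁻⁸ × 7.750×10⁹ / 6.887.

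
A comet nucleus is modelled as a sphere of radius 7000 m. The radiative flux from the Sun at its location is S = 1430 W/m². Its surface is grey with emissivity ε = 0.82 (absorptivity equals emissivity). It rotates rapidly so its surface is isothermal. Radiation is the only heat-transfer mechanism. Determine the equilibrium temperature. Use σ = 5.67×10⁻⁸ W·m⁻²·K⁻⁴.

T ≈ 282 K

At equilibrium, absorbed power = emitted power.
Absorbing cross-section = πr² = 1.539×10⁸ m²; emitting surface = 4πr² = 6.158×10⁸ m² (ratio 4).
εS·A_cross = εσ·A_surf·T⁴  ⇒  T⁴ = S/(4σ)   (ε cancels).
T⁴ = 1430/(4·5.67×10⁻⁸) = 6.305×10⁹ K⁴.
T = (6.305×10⁹)^(1/4).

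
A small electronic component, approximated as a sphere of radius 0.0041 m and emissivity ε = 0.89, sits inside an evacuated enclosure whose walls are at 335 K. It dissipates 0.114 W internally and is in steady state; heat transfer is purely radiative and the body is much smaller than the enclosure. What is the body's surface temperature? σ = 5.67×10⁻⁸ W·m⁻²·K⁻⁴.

T ≈ 391 K

For a small grey body in a large enclosure, net radiated power = εσA(T⁴ − T_w⁴).
Steady state: P = εσA(T⁴ − T_w⁴) with A = 4πr² = 2.112×10⁻⁴ m².
T⁴ = P/(εσA) + T_w⁴ = 0.114/(0.89·5.67×10⁻⁸·2.112×10⁻⁴) + (335)⁴
    = 1.069×10¹⁰ + 1.259×10¹⁰ = 2.329×10¹⁰ K⁴.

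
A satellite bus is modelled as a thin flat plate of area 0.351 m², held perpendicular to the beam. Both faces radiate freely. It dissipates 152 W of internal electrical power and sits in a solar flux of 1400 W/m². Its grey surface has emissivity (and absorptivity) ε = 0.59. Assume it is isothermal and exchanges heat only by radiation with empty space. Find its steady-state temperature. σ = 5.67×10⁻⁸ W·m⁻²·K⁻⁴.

T ≈ 370 K

At steady state, absorbed solar power + internal power = radiated power.
Absorbed: α·S·A_cross = 0.59·1400·0.3510 = 289.9 W (cross-section A).
Total input = 289.9 + 152 = 441.9 W.
Radiated: εσ·A_surf·T⁴ with A_surf = 2A = 0.7020 m².
T⁴ = 441.9/(0.59·5.67×10⁻⁸·0.7020) = 1.882×10¹⁰ K⁴.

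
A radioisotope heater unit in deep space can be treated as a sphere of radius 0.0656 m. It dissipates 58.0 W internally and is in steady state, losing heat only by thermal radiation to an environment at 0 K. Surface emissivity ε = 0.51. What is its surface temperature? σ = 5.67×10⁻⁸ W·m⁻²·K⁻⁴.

T ≈ 439 K

Steady state: internal power = radiated power, P = εσA T⁴.
Radiating area A = 4πr² = 0.05408 m².
T⁴ = P/(εσA) = 58.0/(0.51·5.67×10⁻⁸·0.05408) = 3.709×10¹⁰ K⁴.
T = (3.709×10¹⁰)^(1/4).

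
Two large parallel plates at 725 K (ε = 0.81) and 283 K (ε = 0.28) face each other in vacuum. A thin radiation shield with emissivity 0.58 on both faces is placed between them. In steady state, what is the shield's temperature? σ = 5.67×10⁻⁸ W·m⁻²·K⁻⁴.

T_s ≈ 662 K

In steady state the net flux on the hot side equals that on the cold side.
σ(T₁⁴−T_s⁴)/D₁ = σ(T_s⁴−T₂⁴)/D₂, with D₁ = 1/ε₁+1/ε_s−1 = 1.959, D₂ = 1/ε_s+1/ε₂−1 = 4.296.
Solve for T_s⁴: T_s⁴ = (D₂·T₁⁴ + D₁·T₂⁴)/(D₁+D₂) = 1.918×10¹¹ K⁴.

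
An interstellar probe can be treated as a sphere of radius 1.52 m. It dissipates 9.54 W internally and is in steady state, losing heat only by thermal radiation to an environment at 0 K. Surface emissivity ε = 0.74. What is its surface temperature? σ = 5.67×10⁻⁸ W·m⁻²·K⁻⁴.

Steady state: internal power = radiated power, P = εσA T⁴.
Radiating area A = 4πr² = 29.03 m².
T⁴ = P/(εσA) = 9.54/(0.74·5.67×10⁻⁸·29.03) = 7.831×10⁶ K⁴.
T = (7.831×10⁶)^(1/4).

T ≈ 52.9 K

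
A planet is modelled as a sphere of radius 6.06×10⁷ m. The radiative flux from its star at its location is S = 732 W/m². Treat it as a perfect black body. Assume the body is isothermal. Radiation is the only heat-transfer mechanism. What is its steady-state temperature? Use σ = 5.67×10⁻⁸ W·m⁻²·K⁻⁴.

T ≈ 238 K

At equilibrium, absorbed power = emitted power.
Absorbing cross-section = πr² = 1.154×10¹⁶ m²; emitting surface = 4πr² = 4.615×10¹⁶ m² (ratio 4).
S·A_cross = εσ·A_surf·T⁴  ⇒  T⁴ = S/(4σ).
T⁴ = 1.00·732/(4·5.67×10⁻⁸) = 3.228×10⁹ K⁴.
T = (3.228×10⁹)^(1/4).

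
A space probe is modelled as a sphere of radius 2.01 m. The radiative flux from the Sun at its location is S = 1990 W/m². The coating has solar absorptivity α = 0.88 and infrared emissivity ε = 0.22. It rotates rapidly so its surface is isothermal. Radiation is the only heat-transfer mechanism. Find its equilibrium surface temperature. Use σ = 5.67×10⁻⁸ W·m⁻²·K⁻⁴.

At equilibrium, absorbed power = emitted power.
Absorbing cross-section = πr² = 12.69 m²; emitting surface = 4πr² = 50.77 m² (ratio 4).
αS·A_cross = εσ·A_surf·T⁴  ⇒  T⁴ = αS/(ε·4σ).
T⁴ = 0.880·1990/(0.22·4·5.67×10⁻⁸) = 3.510×10¹⁰ K⁴.
T = (3.510×10¹⁰)^(1/4).

T ≈ 433 K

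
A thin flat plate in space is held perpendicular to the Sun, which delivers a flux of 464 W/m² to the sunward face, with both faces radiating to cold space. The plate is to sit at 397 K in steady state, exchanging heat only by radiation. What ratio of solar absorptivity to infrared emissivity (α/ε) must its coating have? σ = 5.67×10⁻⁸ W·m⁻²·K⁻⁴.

α/ε ≈ 6.07

Balance: αS·A = εσ·2A·T⁴ ⇒ α/ε = 2σT⁴/S.
α/ε = 2·5.67×10⁻⁸·(397)⁴/464 = 2·5.67×10⁻⁸·2.484×10¹⁰/464.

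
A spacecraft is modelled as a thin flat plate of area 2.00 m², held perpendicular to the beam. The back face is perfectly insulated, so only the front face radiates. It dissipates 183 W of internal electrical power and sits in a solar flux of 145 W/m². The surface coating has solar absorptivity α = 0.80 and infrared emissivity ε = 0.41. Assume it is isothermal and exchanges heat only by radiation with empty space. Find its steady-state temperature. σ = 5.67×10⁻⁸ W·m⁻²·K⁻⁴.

At steady state, absorbed solar power + internal power = radiated power.
Absorbed: α·S·A_cross = 0.80·145·2.000 = 232.0 W (cross-section A).
Total input = 232.0 + 183 = 415.0 W.
Radiated: εσ·A_surf·T⁴ with A_surf = A = 2.000 m².
T⁴ = 415.0/(0.41·5.67×10⁻⁸·2.000) = 8.926×10⁹ K⁴.

T ≈ 307 K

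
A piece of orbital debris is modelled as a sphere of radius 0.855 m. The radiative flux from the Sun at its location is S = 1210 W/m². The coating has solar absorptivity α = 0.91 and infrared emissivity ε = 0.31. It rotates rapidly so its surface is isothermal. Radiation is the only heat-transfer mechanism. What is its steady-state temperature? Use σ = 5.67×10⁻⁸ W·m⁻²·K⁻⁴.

At equilibrium, absorbed power = emitted power.
Absorbing cross-section = πr² = 2.297 m²; emitting surface = 4πr² = 9.186 m² (ratio 4).
αS·A_cross = εσ·A_surf·T⁴  ⇒  T⁴ = αS/(ε·4σ).
T⁴ = 0.910·1210/(0.31·4·5.67×10⁻⁸) = 1.566×10¹⁰ K⁴.
T = (1.566×10¹⁰)^(1/4).

T ≈ 354 K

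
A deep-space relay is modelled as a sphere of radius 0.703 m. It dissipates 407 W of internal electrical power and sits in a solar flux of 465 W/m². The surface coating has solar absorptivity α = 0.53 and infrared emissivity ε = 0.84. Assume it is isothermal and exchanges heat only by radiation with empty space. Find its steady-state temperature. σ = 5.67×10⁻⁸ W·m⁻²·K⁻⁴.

At steady state, absorbed solar power + internal power = radiated power.
Absorbed: α·S·A_cross = 0.53·465·1.553 = 382.6 W (cross-section πr²).
Total input = 382.6 + 407 = 789.6 W.
Radiated: εσ·A_surf·T⁴ with A_surf = 4πr² = 6.210 m².
T⁴ = 789.6/(0.84·5.67×10⁻⁸·6.210) = 2.670×10⁹ K⁴.

T ≈ 227 K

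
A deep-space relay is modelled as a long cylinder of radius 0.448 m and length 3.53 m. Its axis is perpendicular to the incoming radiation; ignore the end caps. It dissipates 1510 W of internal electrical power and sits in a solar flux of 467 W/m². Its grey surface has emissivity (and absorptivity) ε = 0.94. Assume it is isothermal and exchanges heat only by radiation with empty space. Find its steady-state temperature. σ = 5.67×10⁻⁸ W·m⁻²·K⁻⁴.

At steady state, absorbed solar power + internal power = radiated power.
Absorbed: α·S·A_cross = 0.94·467·3.163 = 1388 W (cross-section 2rL).
Total input = 1388 + 1510 = 2898 W.
Radiated: εσ·A_surf·T⁴ with A_surf = 2πrL = 9.936 m².
T⁴ = 2898/(0.94·5.67×10⁻⁸·9.936) = 5.473×10⁹ K⁴.

T ≈ 272 K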